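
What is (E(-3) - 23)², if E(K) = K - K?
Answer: 529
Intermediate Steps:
E(K) = 0
(E(-3) - 23)² = (0 - 23)² = (-23)² = 529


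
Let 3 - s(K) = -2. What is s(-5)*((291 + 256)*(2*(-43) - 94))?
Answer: -492300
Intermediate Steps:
s(K) = 5 (s(K) = 3 - 1*(-2) = 3 + 2 = 5)
s(-5)*((291 + 256)*(2*(-43) - 94)) = 5*((291 + 256)*(2*(-43) - 94)) = 5*(547*(-86 - 94)) = 5*(547*(-180)) = 5*(-98460) = -492300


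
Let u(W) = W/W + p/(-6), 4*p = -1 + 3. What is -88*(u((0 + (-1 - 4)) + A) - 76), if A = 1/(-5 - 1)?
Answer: 19822/3 ≈ 6607.3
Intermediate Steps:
p = ½ (p = (-1 + 3)/4 = (¼)*2 = ½ ≈ 0.50000)
A = -⅙ (A = 1/(-6) = -⅙ ≈ -0.16667)
u(W) = 11/12 (u(W) = W/W + (½)/(-6) = 1 + (½)*(-⅙) = 1 - 1/12 = 11/12)
-88*(u((0 + (-1 - 4)) + A) - 76) = -88*(11/12 - 76) = -88*(-901/12) = 19822/3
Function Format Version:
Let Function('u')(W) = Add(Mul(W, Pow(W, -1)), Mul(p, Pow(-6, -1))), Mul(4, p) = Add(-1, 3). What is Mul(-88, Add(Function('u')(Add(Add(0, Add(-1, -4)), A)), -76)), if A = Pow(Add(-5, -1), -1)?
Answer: Rational(19822, 3) ≈ 6607.3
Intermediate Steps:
p = Rational(1, 2) (p = Mul(Rational(1, 4), Add(-1, 3)) = Mul(Rational(1, 4), 2) = Rational(1, 2) ≈ 0.50000)
A = Rational(-1, 6) (A = Pow(-6, -1) = Rational(-1, 6) ≈ -0.16667)
Function('u')(W) = Rational(11, 12) (Function('u')(W) = Add(Mul(W, Pow(W, -1)), Mul(Rational(1, 2), Pow(-6, -1))) = Add(1, Mul(Rational(1, 2), Rational(-1, 6))) = Add(1, Rational(-1, 12)) = Rational(11, 12))
Mul(-88, Add(Function('u')(Add(Add(0, Add(-1, -4)), A)), -76)) = Mul(-88, Add(Rational(11, 12), -76)) = Mul(-88, Rational(-901, 12)) = Rational(19822, 3)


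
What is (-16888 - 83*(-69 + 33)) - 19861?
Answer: -33761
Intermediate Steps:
(-16888 - 83*(-69 + 33)) - 19861 = (-16888 - 83*(-36)) - 19861 = (-16888 + 2988) - 19861 = -13900 - 19861 = -33761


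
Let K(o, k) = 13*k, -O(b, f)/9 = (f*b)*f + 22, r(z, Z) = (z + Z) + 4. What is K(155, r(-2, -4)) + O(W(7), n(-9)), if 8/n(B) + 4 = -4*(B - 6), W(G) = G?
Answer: -1577/7 ≈ -225.29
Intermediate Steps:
n(B) = 8/(20 - 4*B) (n(B) = 8/(-4 - 4*(B - 6)) = 8/(-4 - 4*(-6 + B)) = 8/(-4 + (24 - 4*B)) = 8/(20 - 4*B))
r(z, Z) = 4 + Z + z (r(z, Z) = (Z + z) + 4 = 4 + Z + z)
O(b, f) = -198 - 9*b*f² (O(b, f) = -9*((f*b)*f + 22) = -9*((b*f)*f + 22) = -9*(b*f² + 22) = -9*(22 + b*f²) = -198 - 9*b*f²)
K(155, r(-2, -4)) + O(W(7), n(-9)) = 13*(4 - 4 - 2) + (-198 - 9*7*(-2/(-5 - 9))²) = 13*(-2) + (-198 - 9*7*(-2/(-14))²) = -26 + (-198 - 9*7*(-2*(-1/14))²) = -26 + (-198 - 9*7*(⅐)²) = -26 + (-198 - 9*7*1/49) = -26 + (-198 - 9/7) = -26 - 1395/7 = -1577/7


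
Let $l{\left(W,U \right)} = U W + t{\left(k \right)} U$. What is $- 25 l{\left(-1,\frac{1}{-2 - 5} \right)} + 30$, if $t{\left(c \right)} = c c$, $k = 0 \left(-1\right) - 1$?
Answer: $30$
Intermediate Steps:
$k = -1$ ($k = 0 - 1 = -1$)
$t{\left(c \right)} = c^{2}$
$l{\left(W,U \right)} = U + U W$ ($l{\left(W,U \right)} = U W + \left(-1\right)^{2} U = U W + 1 U = U W + U = U + U W$)
$- 25 l{\left(-1,\frac{1}{-2 - 5} \right)} + 30 = - 25 \frac{1 - 1}{-2 - 5} + 30 = - 25 \frac{1}{-7} \cdot 0 + 30 = - 25 \left(\left(- \frac{1}{7}\right) 0\right) + 30 = \left(-25\right) 0 + 30 = 0 + 30 = 30$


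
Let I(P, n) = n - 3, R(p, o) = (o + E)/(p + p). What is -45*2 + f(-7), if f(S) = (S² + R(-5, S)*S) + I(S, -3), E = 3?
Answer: -249/5 ≈ -49.800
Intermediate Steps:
R(p, o) = (3 + o)/(2*p) (R(p, o) = (o + 3)/(p + p) = (3 + o)/((2*p)) = (3 + o)*(1/(2*p)) = (3 + o)/(2*p))
I(P, n) = -3 + n
f(S) = -6 + S² + S*(-3/10 - S/10) (f(S) = (S² + ((½)*(3 + S)/(-5))*S) + (-3 - 3) = (S² + ((½)*(-⅕)*(3 + S))*S) - 6 = (S² + (-3/10 - S/10)*S) - 6 = (S² + S*(-3/10 - S/10)) - 6 = -6 + S² + S*(-3/10 - S/10))
-45*2 + f(-7) = -45*2 + (-6 - 3/10*(-7) + (9/10)*(-7)²) = -90 + (-6 + 21/10 + (9/10)*49) = -90 + (-6 + 21/10 + 441/10) = -90 + 201/5 = -249/5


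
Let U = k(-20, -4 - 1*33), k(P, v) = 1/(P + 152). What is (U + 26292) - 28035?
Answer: -230075/132 ≈ -1743.0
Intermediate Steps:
k(P, v) = 1/(152 + P)
U = 1/132 (U = 1/(152 - 20) = 1/132 ≈ 0.0075758)
(U + 26292) - 28035 = (1/132 + 26292) - 28035 = 3470545/132 - 28035 = -230075/132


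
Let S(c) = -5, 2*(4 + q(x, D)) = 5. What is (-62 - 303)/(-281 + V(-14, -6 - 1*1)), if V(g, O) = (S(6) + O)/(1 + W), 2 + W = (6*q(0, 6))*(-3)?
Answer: 4745/3659 ≈ 1.2968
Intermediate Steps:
q(x, D) = -3/2 (q(x, D) = -4 + (1/2)*5 = -4 + 5/2 = -3/2)
W = 25 (W = -2 + (6*(-3/2))*(-3) = -2 - 9*(-3) = -2 + 27 = 25)
V(g, O) = -5/26 + O/26 (V(g, O) = (-5 + O)/(1 + 25) = (-5 + O)/26 = (-5 + O)*(1/26) = -5/26 + O/26)
(-62 - 303)/(-281 + V(-14, -6 - 1*1)) = (-62 - 303)/(-281 + (-5/26 + (-6 - 1*1)/26)) = -365/(-281 + (-5/26 + (-6 - 1)/26)) = -365/(-281 + (-5/26 + (1/26)*(-7))) = -365/(-281 + (-5/26 - 7/26)) = -365/(-281 - 6/13) = -365/(-3659/13) = -365*(-13/3659) = 4745/3659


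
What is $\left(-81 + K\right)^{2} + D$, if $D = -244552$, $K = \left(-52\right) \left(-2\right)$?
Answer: $-244023$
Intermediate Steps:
$K = 104$
$\left(-81 + K\right)^{2} + D = \left(-81 + 104\right)^{2} - 244552 = 23^{2} - 244552 = 529 - 244552 = -244023$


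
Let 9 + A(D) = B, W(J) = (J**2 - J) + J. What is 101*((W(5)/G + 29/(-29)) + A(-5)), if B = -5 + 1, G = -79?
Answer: -114231/79 ≈ -1446.0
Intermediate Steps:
B = -4
W(J) = J**2
A(D) = -13 (A(D) = -9 - 4 = -13)
101*((W(5)/G + 29/(-29)) + A(-5)) = 101*((5**2/(-79) + 29/(-29)) - 13) = 101*((25*(-1/79) + 29*(-1/29)) - 13) = 101*((-25/79 - 1) - 13) = 101*(-104/79 - 13) = 101*(-1131/79) = -114231/79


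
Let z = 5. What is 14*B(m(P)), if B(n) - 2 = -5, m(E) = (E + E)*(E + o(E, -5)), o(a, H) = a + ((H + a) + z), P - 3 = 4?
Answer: -42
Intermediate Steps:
P = 7 (P = 3 + 4 = 7)
o(a, H) = 5 + H + 2*a (o(a, H) = a + ((H + a) + 5) = a + (5 + H + a) = 5 + H + 2*a)
m(E) = 6*E**2 (m(E) = (E + E)*(E + (5 - 5 + 2*E)) = (2*E)*(E + 2*E) = (2*E)*(3*E) = 6*E**2)
B(n) = -3 (B(n) = 2 - 5 = -3)
14*B(m(P)) = 14*(-3) = -42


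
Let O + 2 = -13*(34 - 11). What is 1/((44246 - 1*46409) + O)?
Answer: -1/2464 ≈ -0.00040584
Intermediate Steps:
O = -301 (O = -2 - 13*(34 - 11) = -2 - 13*23 = -2 - 299 = -301)
1/((44246 - 1*46409) + O) = 1/((44246 - 1*46409) - 301) = 1/((44246 - 46409) - 301) = 1/(-2163 - 301) = 1/(-2464) = -1/2464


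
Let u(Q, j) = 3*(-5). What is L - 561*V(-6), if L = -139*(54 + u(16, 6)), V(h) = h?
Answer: -2055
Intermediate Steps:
u(Q, j) = -15
L = -5421 (L = -139*(54 - 15) = -139*39 = -5421)
L - 561*V(-6) = -5421 - 561*(-6) = -5421 - 1*(-3366) = -5421 + 3366 = -2055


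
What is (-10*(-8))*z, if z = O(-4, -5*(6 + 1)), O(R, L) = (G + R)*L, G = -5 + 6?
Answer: 8400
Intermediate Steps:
G = 1
O(R, L) = L*(1 + R) (O(R, L) = (1 + R)*L = L*(1 + R))
z = 105 (z = (-5*(6 + 1))*(1 - 4) = -5*7*(-3) = -35*(-3) = 105)
(-10*(-8))*z = -10*(-8)*105 = 80*105 = 8400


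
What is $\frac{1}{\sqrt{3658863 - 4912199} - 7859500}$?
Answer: $- \frac{1964875}{15442935375834} - \frac{i \sqrt{313334}}{30885870751668} \approx -1.2723 \cdot 10^{-7} - 1.8124 \cdot 10^{-11} i$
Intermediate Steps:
$\frac{1}{\sqrt{3658863 - 4912199} - 7859500} = \frac{1}{\sqrt{-1253336} - 7859500} = \frac{1}{2 i \sqrt{313334} - 7859500} = \frac{1}{-7859500 + 2 i \sqrt{313334}}$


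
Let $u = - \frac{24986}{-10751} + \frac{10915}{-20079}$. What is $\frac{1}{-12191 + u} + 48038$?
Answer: $\frac{9723181787834527}{202406049470} \approx 48038.0$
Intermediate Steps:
$u = \frac{29565133}{16605333}$ ($u = \left(-24986\right) \left(- \frac{1}{10751}\right) + 10915 \left(- \frac{1}{20079}\right) = \frac{1922}{827} - \frac{10915}{20079} = \frac{29565133}{16605333} \approx 1.7805$)
$\frac{1}{-12191 + u} + 48038 = \frac{1}{-12191 + \frac{29565133}{16605333}} + 48038 = \frac{1}{- \frac{202406049470}{16605333}} + 48038 = - \frac{16605333}{202406049470} + 48038 = \frac{9723181787834527}{202406049470}$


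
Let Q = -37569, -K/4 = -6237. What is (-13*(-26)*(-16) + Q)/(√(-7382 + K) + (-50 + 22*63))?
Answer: -28708636/883665 + 42977*√17566/1767330 ≈ -29.265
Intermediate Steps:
K = 24948 (K = -4*(-6237) = 24948)
(-13*(-26)*(-16) + Q)/(√(-7382 + K) + (-50 + 22*63)) = (-13*(-26)*(-16) - 37569)/(√(-7382 + 24948) + (-50 + 22*63)) = (338*(-16) - 37569)/(√17566 + (-50 + 1386)) = (-5408 - 37569)/(√17566 + 1336) = -42977/(1336 + √17566)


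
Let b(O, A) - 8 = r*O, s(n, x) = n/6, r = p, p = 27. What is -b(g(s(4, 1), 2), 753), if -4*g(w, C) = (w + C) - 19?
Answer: -473/4 ≈ -118.25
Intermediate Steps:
r = 27
s(n, x) = n/6 (s(n, x) = n*(⅙) = n/6)
g(w, C) = 19/4 - C/4 - w/4 (g(w, C) = -((w + C) - 19)/4 = -((C + w) - 19)/4 = -(-19 + C + w)/4 = 19/4 - C/4 - w/4)
b(O, A) = 8 + 27*O
-b(g(s(4, 1), 2), 753) = -(8 + 27*(19/4 - ¼*2 - 4/24)) = -(8 + 27*(19/4 - ½ - ¼*⅔)) = -(8 + 27*(19/4 - ½ - ⅙)) = -(8 + 27*(49/12)) = -(8 + 441/4) = -1*473/4 = -473/4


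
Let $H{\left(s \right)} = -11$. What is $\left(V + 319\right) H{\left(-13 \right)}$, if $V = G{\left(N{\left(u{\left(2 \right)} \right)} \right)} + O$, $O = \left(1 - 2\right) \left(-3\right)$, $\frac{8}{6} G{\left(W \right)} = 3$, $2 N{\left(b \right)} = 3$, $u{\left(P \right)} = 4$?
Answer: $- \frac{14267}{4} \approx -3566.8$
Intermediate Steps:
$N{\left(b \right)} = \frac{3}{2}$ ($N{\left(b \right)} = \frac{1}{2} \cdot 3 = \frac{3}{2}$)
$G{\left(W \right)} = \frac{9}{4}$ ($G{\left(W \right)} = \frac{3}{4} \cdot 3 = \frac{9}{4}$)
$O = 3$ ($O = \left(-1\right) \left(-3\right) = 3$)
$V = \frac{21}{4}$ ($V = \frac{9}{4} + 3 = \frac{21}{4} \approx 5.25$)
$\left(V + 319\right) H{\left(-13 \right)} = \left(\frac{21}{4} + 319\right) \left(-11\right) = \frac{1297}{4} \left(-11\right) = - \frac{14267}{4}$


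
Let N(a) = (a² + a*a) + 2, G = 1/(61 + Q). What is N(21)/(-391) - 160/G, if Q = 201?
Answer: -964212/23 ≈ -41922.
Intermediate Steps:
G = 1/262 (G = 1/(61 + 201) = 1/262 ≈ 0.0038168)
N(a) = 2 + 2*a² (N(a) = (a² + a²) + 2 = 2*a² + 2 = 2 + 2*a²)
N(21)/(-391) - 160/G = (2 + 2*21²)/(-391) - 160/1/262 = (2 + 2*441)*(-1/391) - 160*262 = (2 + 882)*(-1/391) - 41920 = 884*(-1/391) - 41920 = -52/23 - 41920 = -964212/23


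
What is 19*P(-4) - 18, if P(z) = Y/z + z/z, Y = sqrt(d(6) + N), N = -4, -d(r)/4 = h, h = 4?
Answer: 1 - 19*I*sqrt(5)/2 ≈ 1.0 - 21.243*I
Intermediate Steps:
d(r) = -16 (d(r) = -4*4 = -16)
Y = 2*I*sqrt(5) (Y = sqrt(-16 - 4) = sqrt(-20) = 2*I*sqrt(5) ≈ 4.4721*I)
P(z) = 1 + 2*I*sqrt(5)/z (P(z) = (2*I*sqrt(5))/z + z/z = 2*I*sqrt(5)/z + 1 = 1 + 2*I*sqrt(5)/z)
19*P(-4) - 18 = 19*((-4 + 2*I*sqrt(5))/(-4)) - 18 = 19*(-(-4 + 2*I*sqrt(5))/4) - 18 = 19*(1 - I*sqrt(5)/2) - 18 = (19 - 19*I*sqrt(5)/2) - 18 = 1 - 19*I*sqrt(5)/2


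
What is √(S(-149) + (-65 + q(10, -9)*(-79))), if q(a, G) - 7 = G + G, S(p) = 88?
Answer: 2*√223 ≈ 29.866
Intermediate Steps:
q(a, G) = 7 + 2*G (q(a, G) = 7 + (G + G) = 7 + 2*G)
√(S(-149) + (-65 + q(10, -9)*(-79))) = √(88 + (-65 + (7 + 2*(-9))*(-79))) = √(88 + (-65 + (7 - 18)*(-79))) = √(88 + (-65 - 11*(-79))) = √(88 + (-65 + 869)) = √(88 + 804) = √892 = 2*√223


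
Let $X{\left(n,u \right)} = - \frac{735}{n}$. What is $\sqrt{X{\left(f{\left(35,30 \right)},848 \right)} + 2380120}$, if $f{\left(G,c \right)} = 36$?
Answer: $\frac{\sqrt{85683585}}{6} \approx 1542.8$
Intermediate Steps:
$\sqrt{X{\left(f{\left(35,30 \right)},848 \right)} + 2380120} = \sqrt{- \frac{735}{36} + 2380120} = \sqrt{\left(-735\right) \frac{1}{36} + 2380120} = \sqrt{- \frac{245}{12} + 2380120} = \sqrt{\frac{28561195}{12}} = \frac{\sqrt{85683585}}{6}$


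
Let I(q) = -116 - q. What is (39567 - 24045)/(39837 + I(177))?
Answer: 7761/19772 ≈ 0.39252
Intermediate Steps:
(39567 - 24045)/(39837 + I(177)) = (39567 - 24045)/(39837 + (-116 - 1*177)) = 15522/(39837 + (-116 - 177)) = 15522/(39837 - 293) = 15522/39544 = 15522*(1/39544) = 7761/19772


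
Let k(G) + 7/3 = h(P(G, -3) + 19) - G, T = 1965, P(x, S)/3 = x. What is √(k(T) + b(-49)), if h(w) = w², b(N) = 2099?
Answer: √314779749/3 ≈ 5914.0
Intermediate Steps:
P(x, S) = 3*x
k(G) = -7/3 + (19 + 3*G)² - G (k(G) = -7/3 + ((3*G + 19)² - G) = -7/3 + ((19 + 3*G)² - G) = -7/3 + (19 + 3*G)² - G)
√(k(T) + b(-49)) = √((1076/3 + 9*1965² + 113*1965) + 2099) = √((1076/3 + 9*3861225 + 222045) + 2099) = √((1076/3 + 34751025 + 222045) + 2099) = √(104920286/3 + 2099) = √(104926583/3) = √314779749/3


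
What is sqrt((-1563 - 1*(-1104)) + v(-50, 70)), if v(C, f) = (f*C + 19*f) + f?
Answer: I*sqrt(2559) ≈ 50.587*I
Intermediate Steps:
v(C, f) = 20*f + C*f (v(C, f) = (C*f + 19*f) + f = (19*f + C*f) + f = 20*f + C*f)
sqrt((-1563 - 1*(-1104)) + v(-50, 70)) = sqrt((-1563 - 1*(-1104)) + 70*(20 - 50)) = sqrt((-1563 + 1104) + 70*(-30)) = sqrt(-459 - 2100) = sqrt(-2559) = I*sqrt(2559)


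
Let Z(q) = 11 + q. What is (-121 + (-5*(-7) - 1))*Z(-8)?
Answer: -261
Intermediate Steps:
(-121 + (-5*(-7) - 1))*Z(-8) = (-121 + (-5*(-7) - 1))*(11 - 8) = (-121 + (35 - 1))*3 = (-121 + 34)*3 = -87*3 = -261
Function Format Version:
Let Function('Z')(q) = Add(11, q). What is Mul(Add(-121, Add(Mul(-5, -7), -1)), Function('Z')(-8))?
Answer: -261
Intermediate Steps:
Mul(Add(-121, Add(Mul(-5, -7), -1)), Function('Z')(-8)) = Mul(Add(-121, Add(Mul(-5, -7), -1)), Add(11, -8)) = Mul(Add(-121, Add(35, -1)), 3) = Mul(Add(-121, 34), 3) = Mul(-87, 3) = -261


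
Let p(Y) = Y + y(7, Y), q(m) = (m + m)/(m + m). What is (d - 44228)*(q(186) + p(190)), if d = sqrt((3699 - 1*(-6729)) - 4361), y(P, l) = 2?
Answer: -8536004 + 193*sqrt(6067) ≈ -8.5210e+6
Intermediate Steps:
q(m) = 1 (q(m) = (2*m)/((2*m)) = (2*m)*(1/(2*m)) = 1)
p(Y) = 2 + Y (p(Y) = Y + 2 = 2 + Y)
d = sqrt(6067) (d = sqrt((3699 + 6729) - 4361) = sqrt(10428 - 4361) = sqrt(6067) ≈ 77.891)
(d - 44228)*(q(186) + p(190)) = (sqrt(6067) - 44228)*(1 + (2 + 190)) = (-44228 + sqrt(6067))*(1 + 192) = (-44228 + sqrt(6067))*193 = -8536004 + 193*sqrt(6067)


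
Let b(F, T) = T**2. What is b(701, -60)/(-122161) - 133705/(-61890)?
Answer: 3222146501/1512108858 ≈ 2.1309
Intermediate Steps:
b(701, -60)/(-122161) - 133705/(-61890) = (-60)**2/(-122161) - 133705/(-61890) = 3600*(-1/122161) - 133705*(-1/61890) = -3600/122161 + 26741/12378 = 3222146501/1512108858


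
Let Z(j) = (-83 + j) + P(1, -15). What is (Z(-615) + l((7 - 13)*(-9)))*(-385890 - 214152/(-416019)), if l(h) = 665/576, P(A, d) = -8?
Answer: 10862787068921363/39937824 ≈ 2.7199e+8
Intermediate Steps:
l(h) = 665/576 (l(h) = 665*(1/576) = 665/576)
Z(j) = -91 + j (Z(j) = (-83 + j) - 8 = -91 + j)
(Z(-615) + l((7 - 13)*(-9)))*(-385890 - 214152/(-416019)) = ((-91 - 615) + 665/576)*(-385890 - 214152/(-416019)) = (-706 + 665/576)*(-385890 - 214152*(-1/416019)) = -405991*(-385890 + 71384/138673)/576 = -405991/576*(-53512452586/138673) = 10862787068921363/39937824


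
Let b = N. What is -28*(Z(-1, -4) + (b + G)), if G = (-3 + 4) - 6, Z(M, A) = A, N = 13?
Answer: -112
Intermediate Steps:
b = 13
G = -5 (G = 1 - 6 = -5)
-28*(Z(-1, -4) + (b + G)) = -28*(-4 + (13 - 5)) = -28*(-4 + 8) = -28*4 = -112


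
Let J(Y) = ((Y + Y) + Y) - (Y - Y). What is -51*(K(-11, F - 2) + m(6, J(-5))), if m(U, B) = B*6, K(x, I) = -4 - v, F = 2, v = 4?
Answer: 4998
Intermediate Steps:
K(x, I) = -8 (K(x, I) = -4 - 1*4 = -4 - 4 = -8)
J(Y) = 3*Y (J(Y) = (2*Y + Y) - 1*0 = 3*Y + 0 = 3*Y)
m(U, B) = 6*B
-51*(K(-11, F - 2) + m(6, J(-5))) = -51*(-8 + 6*(3*(-5))) = -51*(-8 + 6*(-15)) = -51*(-8 - 90) = -51*(-98) = 4998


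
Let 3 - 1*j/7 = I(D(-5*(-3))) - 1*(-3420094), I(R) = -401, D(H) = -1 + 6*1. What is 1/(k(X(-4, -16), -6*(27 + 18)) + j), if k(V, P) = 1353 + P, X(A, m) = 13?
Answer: -1/23936747 ≈ -4.1777e-8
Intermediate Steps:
D(H) = 5 (D(H) = -1 + 6 = 5)
j = -23937830 (j = 21 - 7*(-401 - 1*(-3420094)) = 21 - 7*(-401 + 3420094) = 21 - 7*3419693 = 21 - 23937851 = -23937830)
1/(k(X(-4, -16), -6*(27 + 18)) + j) = 1/((1353 - 6*(27 + 18)) - 23937830) = 1/((1353 - 6*45) - 23937830) = 1/((1353 - 270) - 23937830) = 1/(1083 - 23937830) = 1/(-23936747) = -1/23936747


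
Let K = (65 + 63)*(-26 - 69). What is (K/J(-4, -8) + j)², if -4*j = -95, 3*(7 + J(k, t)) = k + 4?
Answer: 2430983025/784 ≈ 3.1007e+6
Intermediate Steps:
J(k, t) = -17/3 + k/3 (J(k, t) = -7 + (k + 4)/3 = -7 + (4 + k)/3 = -7 + (4/3 + k/3) = -17/3 + k/3)
K = -12160 (K = 128*(-95) = -12160)
j = 95/4 (j = -¼*(-95) = 95/4 ≈ 23.750)
(K/J(-4, -8) + j)² = (-12160/(-17/3 + (⅓)*(-4)) + 95/4)² = (-12160/(-17/3 - 4/3) + 95/4)² = (-12160/(-7) + 95/4)² = (-12160*(-⅐) + 95/4)² = (12160/7 + 95/4)² = (49305/28)² = 2430983025/784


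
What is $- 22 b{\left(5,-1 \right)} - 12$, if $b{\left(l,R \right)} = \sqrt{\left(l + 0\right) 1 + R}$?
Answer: $-56$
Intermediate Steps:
$b{\left(l,R \right)} = \sqrt{R + l}$ ($b{\left(l,R \right)} = \sqrt{l 1 + R} = \sqrt{l + R} = \sqrt{R + l}$)
$- 22 b{\left(5,-1 \right)} - 12 = - 22 \sqrt{-1 + 5} - 12 = - 22 \sqrt{4} - 12 = \left(-22\right) 2 - 12 = -44 - 12 = -56$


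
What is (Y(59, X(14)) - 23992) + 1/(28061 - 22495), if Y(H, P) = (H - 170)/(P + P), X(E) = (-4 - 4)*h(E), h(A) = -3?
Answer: -1068418739/44528 ≈ -23994.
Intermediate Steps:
X(E) = 24 (X(E) = (-4 - 4)*(-3) = -8*(-3) = 24)
Y(H, P) = (-170 + H)/(2*P) (Y(H, P) = (-170 + H)/((2*P)) = (-170 + H)*(1/(2*P)) = (-170 + H)/(2*P))
(Y(59, X(14)) - 23992) + 1/(28061 - 22495) = ((1/2)*(-170 + 59)/24 - 23992) + 1/(28061 - 22495) = ((1/2)*(1/24)*(-111) - 23992) + 1/5566 = (-37/16 - 23992) + 1/5566 = -383909/16 + 1/5566 = -1068418739/44528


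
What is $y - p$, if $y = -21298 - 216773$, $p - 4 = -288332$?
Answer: $50257$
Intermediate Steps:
$p = -288328$ ($p = 4 - 288332 = -288328$)
$y = -238071$ ($y = -21298 - 216773 = -238071$)
$y - p = -238071 - -288328 = -238071 + 288328 = 50257$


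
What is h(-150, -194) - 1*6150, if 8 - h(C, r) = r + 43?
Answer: -5991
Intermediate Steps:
h(C, r) = -35 - r (h(C, r) = 8 - (r + 43) = 8 - (43 + r) = 8 + (-43 - r) = -35 - r)
h(-150, -194) - 1*6150 = (-35 - 1*(-194)) - 1*6150 = (-35 + 194) - 6150 = 159 - 6150 = -5991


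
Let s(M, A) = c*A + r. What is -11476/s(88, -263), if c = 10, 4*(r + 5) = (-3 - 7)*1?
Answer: 22952/5275 ≈ 4.3511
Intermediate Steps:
r = -15/2 (r = -5 + ((-3 - 7)*1)/4 = -5 + (-10*1)/4 = -5 + (1/4)*(-10) = -5 - 5/2 = -15/2 ≈ -7.5000)
s(M, A) = -15/2 + 10*A (s(M, A) = 10*A - 15/2 = -15/2 + 10*A)
-11476/s(88, -263) = -11476/(-15/2 + 10*(-263)) = -11476/(-15/2 - 2630) = -11476/(-5275/2) = -11476*(-2/5275) = 22952/5275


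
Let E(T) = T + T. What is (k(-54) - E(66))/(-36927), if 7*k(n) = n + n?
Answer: 344/86163 ≈ 0.0039924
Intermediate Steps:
E(T) = 2*T
k(n) = 2*n/7 (k(n) = (n + n)/7 = (2*n)/7 = 2*n/7)
(k(-54) - E(66))/(-36927) = ((2/7)*(-54) - 2*66)/(-36927) = (-108/7 - 1*132)*(-1/36927) = (-108/7 - 132)*(-1/36927) = -1032/7*(-1/36927) = 344/86163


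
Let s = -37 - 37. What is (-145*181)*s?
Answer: 1942130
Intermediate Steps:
s = -74
(-145*181)*s = -145*181*(-74) = -26245*(-74) = 1942130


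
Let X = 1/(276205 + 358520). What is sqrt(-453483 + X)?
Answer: I*sqrt(811988169027854)/42315 ≈ 673.41*I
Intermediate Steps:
X = 1/634725 ≈ 1.5755e-6
sqrt(-453483 + X) = sqrt(-453483 + 1/634725) = sqrt(-287836997174/634725) = I*sqrt(811988169027854)/42315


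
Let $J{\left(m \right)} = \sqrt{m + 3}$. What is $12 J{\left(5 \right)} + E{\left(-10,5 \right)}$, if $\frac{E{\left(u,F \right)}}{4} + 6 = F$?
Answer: $-4 + 24 \sqrt{2} \approx 29.941$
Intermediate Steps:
$E{\left(u,F \right)} = -24 + 4 F$
$J{\left(m \right)} = \sqrt{3 + m}$
$12 J{\left(5 \right)} + E{\left(-10,5 \right)} = 12 \sqrt{3 + 5} + \left(-24 + 4 \cdot 5\right) = 12 \sqrt{8} + \left(-24 + 20\right) = 12 \cdot 2 \sqrt{2} - 4 = 24 \sqrt{2} - 4 = -4 + 24 \sqrt{2}$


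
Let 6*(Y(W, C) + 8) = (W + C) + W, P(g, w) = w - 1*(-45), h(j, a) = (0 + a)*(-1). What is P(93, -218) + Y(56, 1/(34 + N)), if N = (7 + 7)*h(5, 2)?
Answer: -5843/36 ≈ -162.31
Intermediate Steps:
h(j, a) = -a (h(j, a) = a*(-1) = -a)
P(g, w) = 45 + w (P(g, w) = w + 45 = 45 + w)
N = -28 (N = (7 + 7)*(-1*2) = 14*(-2) = -28)
Y(W, C) = -8 + W/3 + C/6 (Y(W, C) = -8 + ((W + C) + W)/6 = -8 + ((C + W) + W)/6 = -8 + (C + 2*W)/6 = -8 + (W/3 + C/6) = -8 + W/3 + C/6)
P(93, -218) + Y(56, 1/(34 + N)) = (45 - 218) + (-8 + (1/3)*56 + 1/(6*(34 - 28))) = -173 + (-8 + 56/3 + (1/6)/6) = -173 + (-8 + 56/3 + (1/6)*(1/6)) = -173 + (-8 + 56/3 + 1/36) = -173 + 385/36 = -5843/36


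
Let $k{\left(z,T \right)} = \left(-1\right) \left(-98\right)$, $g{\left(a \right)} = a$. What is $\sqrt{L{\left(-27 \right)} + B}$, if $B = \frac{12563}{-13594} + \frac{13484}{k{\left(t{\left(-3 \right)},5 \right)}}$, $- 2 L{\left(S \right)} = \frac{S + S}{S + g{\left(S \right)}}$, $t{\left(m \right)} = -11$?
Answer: $\frac{3 \sqrt{698982118}}{6797} \approx 11.669$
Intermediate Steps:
$L{\left(S \right)} = - \frac{1}{2}$ ($L{\left(S \right)} = - \frac{\left(S + S\right) \frac{1}{S + S}}{2} = - \frac{2 S \frac{1}{2 S}}{2} = \left(- \frac{1}{2}\right) 1 = - \frac{1}{2}$)
$k{\left(z,T \right)} = 98$
$B = \frac{13005023}{95158}$ ($B = \frac{12563}{-13594} + \frac{13484}{98} = 12563 \left(- \frac{1}{13594}\right) + 13484 \cdot \frac{1}{98} = - \frac{12563}{13594} + \frac{6742}{49} = \frac{13005023}{95158} \approx 136.67$)
$\sqrt{L{\left(-27 \right)} + B} = \sqrt{- \frac{1}{2} + \frac{13005023}{95158}} = \sqrt{\frac{6478722}{47579}} = \frac{3 \sqrt{698982118}}{6797}$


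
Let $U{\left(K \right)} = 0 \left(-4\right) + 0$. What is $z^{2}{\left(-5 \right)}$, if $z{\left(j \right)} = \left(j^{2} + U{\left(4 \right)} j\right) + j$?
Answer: $400$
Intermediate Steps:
$U{\left(K \right)} = 0$ ($U{\left(K \right)} = 0 + 0 = 0$)
$z{\left(j \right)} = j + j^{2}$ ($z{\left(j \right)} = \left(j^{2} + 0 j\right) + j = \left(j^{2} + 0\right) + j = j^{2} + j = j + j^{2}$)
$z^{2}{\left(-5 \right)} = \left(- 5 \left(1 - 5\right)\right)^{2} = \left(\left(-5\right) \left(-4\right)\right)^{2} = 20^{2} = 400$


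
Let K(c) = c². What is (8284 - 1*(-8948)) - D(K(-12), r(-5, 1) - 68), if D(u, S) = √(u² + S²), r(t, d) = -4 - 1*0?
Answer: 17232 - 72*√5 ≈ 17071.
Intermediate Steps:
r(t, d) = -4 (r(t, d) = -4 + 0 = -4)
D(u, S) = √(S² + u²)
(8284 - 1*(-8948)) - D(K(-12), r(-5, 1) - 68) = (8284 - 1*(-8948)) - √((-4 - 68)² + ((-12)²)²) = (8284 + 8948) - √((-72)² + 144²) = 17232 - √(5184 + 20736) = 17232 - √25920 = 17232 - 72*√5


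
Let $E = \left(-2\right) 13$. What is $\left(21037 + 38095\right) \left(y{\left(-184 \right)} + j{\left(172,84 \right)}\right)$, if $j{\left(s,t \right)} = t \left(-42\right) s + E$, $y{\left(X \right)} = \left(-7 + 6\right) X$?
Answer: $-35872900856$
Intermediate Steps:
$E = -26$
$y{\left(X \right)} = - X$
$j{\left(s,t \right)} = -26 - 42 s t$ ($j{\left(s,t \right)} = t \left(-42\right) s - 26 = - 42 t s - 26 = - 42 s t - 26 = -26 - 42 s t$)
$\left(21037 + 38095\right) \left(y{\left(-184 \right)} + j{\left(172,84 \right)}\right) = \left(21037 + 38095\right) \left(\left(-1\right) \left(-184\right) - \left(26 + 7224 \cdot 84\right)\right) = 59132 \left(184 - 606842\right) = 59132 \left(-606658\right) = -35872900856$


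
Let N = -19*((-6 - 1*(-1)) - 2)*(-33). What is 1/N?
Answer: -1/4389 ≈ -0.00022784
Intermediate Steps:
N = -4389 (N = -19*((-6 + 1) - 2)*(-33) = -19*(-5 - 2)*(-33) = -19*(-7)*(-33) = 133*(-33) = -4389)
1/N = 1/(-4389) = -1/4389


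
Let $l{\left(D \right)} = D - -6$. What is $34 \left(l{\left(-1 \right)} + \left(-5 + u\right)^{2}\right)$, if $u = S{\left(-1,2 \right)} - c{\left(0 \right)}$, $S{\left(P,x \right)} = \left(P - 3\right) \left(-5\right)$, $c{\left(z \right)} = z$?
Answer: $7820$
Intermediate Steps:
$S{\left(P,x \right)} = 15 - 5 P$ ($S{\left(P,x \right)} = \left(-3 + P\right) \left(-5\right) = 15 - 5 P$)
$l{\left(D \right)} = 6 + D$ ($l{\left(D \right)} = D + 6 = 6 + D$)
$u = 20$ ($u = \left(15 - -5\right) - 0 = \left(15 + 5\right) + 0 = 20 + 0 = 20$)
$34 \left(l{\left(-1 \right)} + \left(-5 + u\right)^{2}\right) = 34 \left(\left(6 - 1\right) + \left(-5 + 20\right)^{2}\right) = 34 \left(5 + 15^{2}\right) = 34 \left(5 + 225\right) = 34 \cdot 230 = 7820$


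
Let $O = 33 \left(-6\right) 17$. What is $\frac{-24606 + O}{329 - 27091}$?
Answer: $\frac{13986}{13381} \approx 1.0452$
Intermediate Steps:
$O = -3366$ ($O = \left(-198\right) 17 = -3366$)
$\frac{-24606 + O}{329 - 27091} = \frac{-24606 - 3366}{329 - 27091} = - \frac{27972}{-26762} = \left(-27972\right) \left(- \frac{1}{26762}\right) = \frac{13986}{13381}$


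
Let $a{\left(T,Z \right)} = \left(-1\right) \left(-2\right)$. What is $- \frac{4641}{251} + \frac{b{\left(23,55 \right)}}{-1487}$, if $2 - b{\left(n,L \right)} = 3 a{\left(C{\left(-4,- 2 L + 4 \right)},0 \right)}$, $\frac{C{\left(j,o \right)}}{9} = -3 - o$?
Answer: $- \frac{6900163}{373237} \approx -18.487$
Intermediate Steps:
$C{\left(j,o \right)} = -27 - 9 o$ ($C{\left(j,o \right)} = 9 \left(-3 - o\right) = -27 - 9 o$)
$a{\left(T,Z \right)} = 2$
$b{\left(n,L \right)} = -4$ ($b{\left(n,L \right)} = 2 - 3 \cdot 2 = 2 - 6 = -4$)
$- \frac{4641}{251} + \frac{b{\left(23,55 \right)}}{-1487} = - \frac{4641}{251} - \frac{4}{-1487} = \left(-4641\right) \frac{1}{251} - - \frac{4}{1487} = - \frac{4641}{251} + \frac{4}{1487} = - \frac{6900163}{373237}$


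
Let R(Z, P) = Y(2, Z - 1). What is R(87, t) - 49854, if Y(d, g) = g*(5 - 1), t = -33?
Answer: -49510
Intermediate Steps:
Y(d, g) = 4*g (Y(d, g) = g*4 = 4*g)
R(Z, P) = -4 + 4*Z (R(Z, P) = 4*(Z - 1) = 4*(-1 + Z) = -4 + 4*Z)
R(87, t) - 49854 = (-4 + 4*87) - 49854 = (-4 + 348) - 49854 = 344 - 49854 = -49510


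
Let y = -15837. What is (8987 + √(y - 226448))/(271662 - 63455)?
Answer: 8987/208207 + I*√242285/208207 ≈ 0.043164 + 0.0023641*I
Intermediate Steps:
(8987 + √(y - 226448))/(271662 - 63455) = (8987 + √(-15837 - 226448))/(271662 - 63455) = (8987 + √(-242285))/208207 = (8987 + I*√242285)*(1/208207) = 8987/208207 + I*√242285/208207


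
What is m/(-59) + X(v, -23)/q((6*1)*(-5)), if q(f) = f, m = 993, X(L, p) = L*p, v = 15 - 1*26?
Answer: -44717/1770 ≈ -25.264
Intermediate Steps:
v = -11 (v = 15 - 26 = -11)
m/(-59) + X(v, -23)/q((6*1)*(-5)) = 993/(-59) + (-11*(-23))/(((6*1)*(-5))) = 993*(-1/59) + 253/((6*(-5))) = -993/59 + 253/(-30) = -993/59 + 253*(-1/30) = -993/59 - 253/30 = -44717/1770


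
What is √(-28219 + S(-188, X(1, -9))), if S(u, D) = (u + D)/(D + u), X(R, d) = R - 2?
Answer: I*√28218 ≈ 167.98*I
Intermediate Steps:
X(R, d) = -2 + R
S(u, D) = 1 (S(u, D) = (D + u)/(D + u) = 1)
√(-28219 + S(-188, X(1, -9))) = √(-28219 + 1) = √(-28218) = I*√28218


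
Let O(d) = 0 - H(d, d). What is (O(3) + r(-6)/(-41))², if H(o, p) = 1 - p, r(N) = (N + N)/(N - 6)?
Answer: 6561/1681 ≈ 3.9030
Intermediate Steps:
r(N) = 2*N/(-6 + N) (r(N) = (2*N)/(-6 + N) = 2*N/(-6 + N))
O(d) = -1 + d (O(d) = 0 - (1 - d) = 0 + (-1 + d) = -1 + d)
(O(3) + r(-6)/(-41))² = ((-1 + 3) + (2*(-6)/(-6 - 6))/(-41))² = (2 + (2*(-6)/(-12))*(-1/41))² = (2 + (2*(-6)*(-1/12))*(-1/41))² = (2 + 1*(-1/41))² = (2 - 1/41)² = (81/41)² = 6561/1681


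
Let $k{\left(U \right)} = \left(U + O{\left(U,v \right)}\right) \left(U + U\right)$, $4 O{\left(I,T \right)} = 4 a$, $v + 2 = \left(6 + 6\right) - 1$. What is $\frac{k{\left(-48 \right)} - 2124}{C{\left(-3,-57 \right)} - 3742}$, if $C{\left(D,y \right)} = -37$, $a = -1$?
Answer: $- \frac{2580}{3779} \approx -0.68272$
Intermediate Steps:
$v = 9$ ($v = -2 + \left(\left(6 + 6\right) - 1\right) = -2 + \left(12 - 1\right) = -2 + 11 = 9$)
$O{\left(I,T \right)} = -1$ ($O{\left(I,T \right)} = \frac{4 \left(-1\right)}{4} = \frac{1}{4} \left(-4\right) = -1$)
$k{\left(U \right)} = 2 U \left(-1 + U\right)$ ($k{\left(U \right)} = \left(U - 1\right) \left(U + U\right) = \left(-1 + U\right) 2 U = 2 U \left(-1 + U\right)$)
$\frac{k{\left(-48 \right)} - 2124}{C{\left(-3,-57 \right)} - 3742} = \frac{2 \left(-48\right) \left(-1 - 48\right) - 2124}{-37 - 3742} = \frac{2 \left(-48\right) \left(-49\right) - 2124}{-3779} = \left(4704 - 2124\right) \left(- \frac{1}{3779}\right) = 2580 \left(- \frac{1}{3779}\right) = - \frac{2580}{3779}$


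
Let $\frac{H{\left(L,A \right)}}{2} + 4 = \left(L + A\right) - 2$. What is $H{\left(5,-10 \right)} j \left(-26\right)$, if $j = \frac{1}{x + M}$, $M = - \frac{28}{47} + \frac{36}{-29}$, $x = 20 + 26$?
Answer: $\frac{389818}{30097} \approx 12.952$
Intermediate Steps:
$H{\left(L,A \right)} = -12 + 2 A + 2 L$ ($H{\left(L,A \right)} = -8 + 2 \left(\left(L + A\right) - 2\right) = -8 + 2 \left(\left(A + L\right) - 2\right) = -8 + 2 \left(-2 + A + L\right) = -8 + \left(-4 + 2 A + 2 L\right) = -12 + 2 A + 2 L$)
$x = 46$
$M = - \frac{2504}{1363}$ ($M = \left(-28\right) \frac{1}{47} + 36 \left(- \frac{1}{29}\right) = - \frac{28}{47} - \frac{36}{29} = - \frac{2504}{1363} \approx -1.8371$)
$j = \frac{1363}{60194}$ ($j = \frac{1}{46 - \frac{2504}{1363}} = \frac{1}{\frac{60194}{1363}} = \frac{1363}{60194} \approx 0.022643$)
$H{\left(5,-10 \right)} j \left(-26\right) = \left(-12 + 2 \left(-10\right) + 2 \cdot 5\right) \frac{1363}{60194} \left(-26\right) = \left(-12 - 20 + 10\right) \frac{1363}{60194} \left(-26\right) = \left(-22\right) \frac{1363}{60194} \left(-26\right) = \left(- \frac{14993}{30097}\right) \left(-26\right) = \frac{389818}{30097}$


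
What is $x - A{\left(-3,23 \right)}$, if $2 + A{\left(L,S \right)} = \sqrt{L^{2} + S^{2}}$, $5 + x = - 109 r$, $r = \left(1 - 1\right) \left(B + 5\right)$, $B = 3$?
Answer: $-3 - \sqrt{538} \approx -26.195$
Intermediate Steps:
$r = 0$ ($r = \left(1 - 1\right) \left(3 + 5\right) = 0 \cdot 8 = 0$)
$x = -5$ ($x = -5 - 0 = -5 + 0 = -5$)
$A{\left(L,S \right)} = -2 + \sqrt{L^{2} + S^{2}}$
$x - A{\left(-3,23 \right)} = -5 - \left(-2 + \sqrt{\left(-3\right)^{2} + 23^{2}}\right) = -5 - \left(-2 + \sqrt{9 + 529}\right) = -5 - \left(-2 + \sqrt{538}\right) = -5 + \left(2 - \sqrt{538}\right) = -3 - \sqrt{538}$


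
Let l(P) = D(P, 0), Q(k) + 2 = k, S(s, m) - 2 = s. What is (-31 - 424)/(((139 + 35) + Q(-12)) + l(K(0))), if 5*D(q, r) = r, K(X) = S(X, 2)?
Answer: -91/32 ≈ -2.8438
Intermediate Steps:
S(s, m) = 2 + s
Q(k) = -2 + k
K(X) = 2 + X
D(q, r) = r/5
l(P) = 0 (l(P) = (⅕)*0 = 0)
(-31 - 424)/(((139 + 35) + Q(-12)) + l(K(0))) = (-31 - 424)/(((139 + 35) + (-2 - 12)) + 0) = -455/((174 - 14) + 0) = -455/(160 + 0) = -455/160 = -455*1/160 = -91/32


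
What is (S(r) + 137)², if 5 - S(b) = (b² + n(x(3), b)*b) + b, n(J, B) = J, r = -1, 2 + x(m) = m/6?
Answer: 78961/4 ≈ 19740.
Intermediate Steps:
x(m) = -2 + m/6
S(b) = 5 + b/2 - b² (S(b) = 5 - ((b² + (-2 + (⅙)*3)*b) + b) = 5 - ((b² + (-2 + ½)*b) + b) = 5 - ((b² - 3*b/2) + b) = 5 - (b² - b/2) = 5 + (b/2 - b²) = 5 + b/2 - b²)
(S(r) + 137)² = ((5 + (½)*(-1) - 1*(-1)²) + 137)² = ((5 - ½ - 1*1) + 137)² = ((5 - ½ - 1) + 137)² = (7/2 + 137)² = (281/2)² = 78961/4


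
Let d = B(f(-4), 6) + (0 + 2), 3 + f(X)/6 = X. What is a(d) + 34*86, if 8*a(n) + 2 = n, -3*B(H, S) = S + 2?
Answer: 8771/3 ≈ 2923.7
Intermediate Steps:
f(X) = -18 + 6*X
B(H, S) = -2/3 - S/3 (B(H, S) = -(S + 2)/3 = -(2 + S)/3 = -2/3 - S/3)
d = -2/3 (d = (-2/3 - 1/3*6) + (0 + 2) = (-2/3 - 2) + 2 = -8/3 + 2 = -2/3 ≈ -0.66667)
a(n) = -1/4 + n/8
a(d) + 34*86 = (-1/4 + (1/8)*(-2/3)) + 34*86 = (-1/4 - 1/12) + 2924 = -1/3 + 2924 = 8771/3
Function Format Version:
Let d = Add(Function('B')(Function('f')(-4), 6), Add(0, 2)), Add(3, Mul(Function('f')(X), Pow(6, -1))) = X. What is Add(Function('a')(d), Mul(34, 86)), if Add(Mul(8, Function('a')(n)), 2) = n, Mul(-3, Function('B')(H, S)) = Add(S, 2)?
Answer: Rational(8771, 3) ≈ 2923.7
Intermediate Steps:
Function('f')(X) = Add(-18, Mul(6, X))
Function('B')(H, S) = Add(Rational(-2, 3), Mul(Rational(-1, 3), S)) (Function('B')(H, S) = Mul(Rational(-1, 3), Add(S, 2)) = Mul(Rational(-1, 3), Add(2, S)) = Add(Rational(-2, 3), Mul(Rational(-1, 3), S)))
d = Rational(-2, 3) (d = Add(Add(Rational(-2, 3), Mul(Rational(-1, 3), 6)), Add(0, 2)) = Add(Add(Rational(-2, 3), -2), 2) = Add(Rational(-8, 3), 2) = Rational(-2, 3) ≈ -0.66667)
Function('a')(n) = Add(Rational(-1, 4), Mul(Rational(1, 8), n))
Add(Function('a')(d), Mul(34, 86)) = Add(Add(Rational(-1, 4), Mul(Rational(1, 8), Rational(-2, 3))), Mul(34, 86)) = Add(Add(Rational(-1, 4), Rational(-1, 12)), 2924) = Add(Rational(-1, 3), 2924) = Rational(8771, 3)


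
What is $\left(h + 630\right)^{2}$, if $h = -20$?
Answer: $372100$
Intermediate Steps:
$\left(h + 630\right)^{2} = \left(-20 + 630\right)^{2} = 610^{2} = 372100$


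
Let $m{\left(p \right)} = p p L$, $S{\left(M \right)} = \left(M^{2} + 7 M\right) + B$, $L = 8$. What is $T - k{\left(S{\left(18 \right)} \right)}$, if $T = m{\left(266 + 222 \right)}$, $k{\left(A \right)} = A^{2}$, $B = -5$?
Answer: $1707127$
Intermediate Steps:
$S{\left(M \right)} = -5 + M^{2} + 7 M$ ($S{\left(M \right)} = \left(M^{2} + 7 M\right) - 5 = -5 + M^{2} + 7 M$)
$m{\left(p \right)} = 8 p^{2}$ ($m{\left(p \right)} = p p 8 = p^{2} \cdot 8 = 8 p^{2}$)
$T = 1905152$ ($T = 8 \left(266 + 222\right)^{2} = 8 \cdot 488^{2} = 8 \cdot 238144 = 1905152$)
$T - k{\left(S{\left(18 \right)} \right)} = 1905152 - \left(-5 + 18^{2} + 7 \cdot 18\right)^{2} = 1905152 - \left(-5 + 324 + 126\right)^{2} = 1905152 - 445^{2} = 1905152 - 198025 = 1707127$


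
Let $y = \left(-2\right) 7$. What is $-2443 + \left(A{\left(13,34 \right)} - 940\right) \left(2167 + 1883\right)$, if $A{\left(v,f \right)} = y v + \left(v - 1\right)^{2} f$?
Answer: $15282257$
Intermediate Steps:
$y = -14$
$A{\left(v,f \right)} = - 14 v + f \left(-1 + v\right)^{2}$ ($A{\left(v,f \right)} = - 14 v + \left(v - 1\right)^{2} f = - 14 v + \left(-1 + v\right)^{2} f = - 14 v + f \left(-1 + v\right)^{2}$)
$-2443 + \left(A{\left(13,34 \right)} - 940\right) \left(2167 + 1883\right) = -2443 + \left(\left(\left(-14\right) 13 + 34 \left(-1 + 13\right)^{2}\right) - 940\right) \left(2167 + 1883\right) = -2443 + \left(\left(-182 + 34 \cdot 12^{2}\right) - 940\right) 4050 = -2443 + \left(\left(-182 + 34 \cdot 144\right) - 940\right) 4050 = -2443 + \left(\left(-182 + 4896\right) - 940\right) 4050 = -2443 + \left(4714 - 940\right) 4050 = -2443 + 3774 \cdot 4050 = -2443 + 15284700 = 15282257$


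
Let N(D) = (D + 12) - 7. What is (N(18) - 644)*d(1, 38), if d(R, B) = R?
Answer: -621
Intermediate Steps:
N(D) = 5 + D (N(D) = (12 + D) - 7 = 5 + D)
(N(18) - 644)*d(1, 38) = ((5 + 18) - 644)*1 = (23 - 644)*1 = -621*1 = -621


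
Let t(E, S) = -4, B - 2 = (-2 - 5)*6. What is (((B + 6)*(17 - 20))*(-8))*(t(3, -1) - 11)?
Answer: 12240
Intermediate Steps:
B = -40 (B = 2 + (-2 - 5)*6 = 2 - 7*6 = 2 - 42 = -40)
(((B + 6)*(17 - 20))*(-8))*(t(3, -1) - 11) = (((-40 + 6)*(17 - 20))*(-8))*(-4 - 11) = (-34*(-3)*(-8))*(-15) = (102*(-8))*(-15) = -816*(-15) = 12240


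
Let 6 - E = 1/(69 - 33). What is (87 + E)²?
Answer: 11202409/1296 ≈ 8643.8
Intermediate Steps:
E = 215/36 (E = 6 - 1/(69 - 33) = 6 - 1/36 = 215/36 ≈ 5.9722)
(87 + E)² = (87 + 215/36)² = (3347/36)² = 11202409/1296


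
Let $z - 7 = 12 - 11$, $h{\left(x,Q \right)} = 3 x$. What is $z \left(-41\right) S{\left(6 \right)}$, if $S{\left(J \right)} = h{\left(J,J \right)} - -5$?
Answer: $-7544$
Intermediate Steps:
$S{\left(J \right)} = 5 + 3 J$ ($S{\left(J \right)} = 3 J - -5 = 3 J + 5 = 5 + 3 J$)
$z = 8$ ($z = 7 + \left(12 - 11\right) = 7 + 1 = 8$)
$z \left(-41\right) S{\left(6 \right)} = 8 \left(-41\right) \left(5 + 3 \cdot 6\right) = - 328 \left(5 + 18\right) = \left(-328\right) 23 = -7544$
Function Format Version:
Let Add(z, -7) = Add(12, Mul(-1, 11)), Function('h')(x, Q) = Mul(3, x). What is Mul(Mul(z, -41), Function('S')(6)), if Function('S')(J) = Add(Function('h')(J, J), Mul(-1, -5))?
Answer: -7544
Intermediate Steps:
Function('S')(J) = Add(5, Mul(3, J)) (Function('S')(J) = Add(Mul(3, J), Mul(-1, -5)) = Add(Mul(3, J), 5) = Add(5, Mul(3, J)))
z = 8 (z = Add(7, Add(12, Mul(-1, 11))) = Add(7, Add(12, -11)) = Add(7, 1) = 8)
Mul(Mul(z, -41), Function('S')(6)) = Mul(Mul(8, -41), Add(5, Mul(3, 6))) = Mul(-328, Add(5, 18)) = Mul(-328, 23) = -7544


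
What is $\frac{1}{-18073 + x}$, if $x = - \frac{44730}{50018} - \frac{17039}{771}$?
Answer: $- \frac{19281939}{348925855313} \approx -5.5261 \cdot 10^{-5}$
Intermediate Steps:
$x = - \frac{443371766}{19281939}$ ($x = \left(-44730\right) \frac{1}{50018} - \frac{17039}{771} = - \frac{22365}{25009} - \frac{17039}{771} = - \frac{443371766}{19281939} \approx -22.994$)
$\frac{1}{-18073 + x} = \frac{1}{-18073 - \frac{443371766}{19281939}} = \frac{1}{- \frac{348925855313}{19281939}} = - \frac{19281939}{348925855313}$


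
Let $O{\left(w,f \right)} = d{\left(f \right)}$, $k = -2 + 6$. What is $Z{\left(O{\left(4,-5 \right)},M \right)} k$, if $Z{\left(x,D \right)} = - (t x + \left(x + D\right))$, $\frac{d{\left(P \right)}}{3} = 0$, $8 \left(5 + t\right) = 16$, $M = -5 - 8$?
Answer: $52$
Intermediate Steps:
$M = -13$ ($M = -5 - 8 = -13$)
$t = -3$ ($t = -5 + \frac{1}{8} \cdot 16 = -5 + 2 = -3$)
$d{\left(P \right)} = 0$ ($d{\left(P \right)} = 3 \cdot 0 = 0$)
$k = 4$
$O{\left(w,f \right)} = 0$
$Z{\left(x,D \right)} = - D + 2 x$ ($Z{\left(x,D \right)} = - (- 3 x + \left(x + D\right)) = - (- 3 x + \left(D + x\right)) = - (D - 2 x) = - D + 2 x$)
$Z{\left(O{\left(4,-5 \right)},M \right)} k = \left(\left(-1\right) \left(-13\right) + 2 \cdot 0\right) 4 = \left(13 + 0\right) 4 = 13 \cdot 4 = 52$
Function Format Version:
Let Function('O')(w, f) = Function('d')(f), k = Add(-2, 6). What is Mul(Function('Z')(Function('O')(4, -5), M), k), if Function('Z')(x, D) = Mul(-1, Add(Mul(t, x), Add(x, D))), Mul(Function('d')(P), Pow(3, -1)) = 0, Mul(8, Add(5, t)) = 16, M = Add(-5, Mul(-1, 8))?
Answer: 52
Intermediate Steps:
M = -13 (M = Add(-5, -8) = -13)
t = -3 (t = Add(-5, Mul(Rational(1, 8), 16)) = Add(-5, 2) = -3)
Function('d')(P) = 0 (Function('d')(P) = Mul(3, 0) = 0)
k = 4
Function('O')(w, f) = 0
Function('Z')(x, D) = Add(Mul(-1, D), Mul(2, x)) (Function('Z')(x, D) = Mul(-1, Add(Mul(-3, x), Add(x, D))) = Mul(-1, Add(Mul(-3, x), Add(D, x))) = Mul(-1, Add(D, Mul(-2, x))) = Add(Mul(-1, D), Mul(2, x)))
Mul(Function('Z')(Function('O')(4, -5), M), k) = Mul(Add(Mul(-1, -13), Mul(2, 0)), 4) = Mul(Add(13, 0), 4) = Mul(13, 4) = 52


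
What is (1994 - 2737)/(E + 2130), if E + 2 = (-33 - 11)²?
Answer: -743/4064 ≈ -0.18282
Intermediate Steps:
E = 1934 (E = -2 + (-33 - 11)² = -2 + (-44)² = -2 + 1936 = 1934)
(1994 - 2737)/(E + 2130) = (1994 - 2737)/(1934 + 2130) = -743/4064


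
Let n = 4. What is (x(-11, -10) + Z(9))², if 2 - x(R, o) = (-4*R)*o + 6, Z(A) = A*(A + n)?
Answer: 305809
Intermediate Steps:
Z(A) = A*(4 + A) (Z(A) = A*(A + 4) = A*(4 + A))
x(R, o) = -4 + 4*R*o (x(R, o) = 2 - ((-4*R)*o + 6) = 2 - (-4*R*o + 6) = 2 - (6 - 4*R*o) = 2 + (-6 + 4*R*o) = -4 + 4*R*o)
(x(-11, -10) + Z(9))² = ((-4 + 4*(-11)*(-10)) + 9*(4 + 9))² = ((-4 + 440) + 9*13)² = (436 + 117)² = 553² = 305809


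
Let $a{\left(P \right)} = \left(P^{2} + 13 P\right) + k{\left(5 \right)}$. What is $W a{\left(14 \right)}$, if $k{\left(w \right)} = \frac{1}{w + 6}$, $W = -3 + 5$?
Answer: $\frac{8318}{11} \approx 756.18$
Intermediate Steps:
$W = 2$
$k{\left(w \right)} = \frac{1}{6 + w}$
$a{\left(P \right)} = \frac{1}{11} + P^{2} + 13 P$ ($a{\left(P \right)} = \left(P^{2} + 13 P\right) + \frac{1}{6 + 5} = \left(P^{2} + 13 P\right) + \frac{1}{11} = \frac{1}{11} + P^{2} + 13 P$)
$W a{\left(14 \right)} = 2 \left(\frac{1}{11} + 14^{2} + 13 \cdot 14\right) = 2 \left(\frac{1}{11} + 196 + 182\right) = 2 \cdot \frac{4159}{11} = \frac{8318}{11}$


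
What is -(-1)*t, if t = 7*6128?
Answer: 42896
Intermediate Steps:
t = 42896
-(-1)*t = -(-1)*42896 = -1*(-42896) = 42896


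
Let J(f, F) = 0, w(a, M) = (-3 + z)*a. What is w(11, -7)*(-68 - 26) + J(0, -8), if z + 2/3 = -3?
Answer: 20680/3 ≈ 6893.3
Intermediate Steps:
z = -11/3 (z = -2/3 - 3 = -11/3 ≈ -3.6667)
w(a, M) = -20*a/3 (w(a, M) = (-3 - 11/3)*a = -20*a/3)
w(11, -7)*(-68 - 26) + J(0, -8) = (-20/3*11)*(-68 - 26) + 0 = -220/3*(-94) + 0 = 20680/3 + 0 = 20680/3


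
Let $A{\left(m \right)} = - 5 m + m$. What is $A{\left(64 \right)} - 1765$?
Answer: $-2021$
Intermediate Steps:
$A{\left(m \right)} = - 4 m$
$A{\left(64 \right)} - 1765 = \left(-4\right) 64 - 1765 = -256 - 1765 = -2021$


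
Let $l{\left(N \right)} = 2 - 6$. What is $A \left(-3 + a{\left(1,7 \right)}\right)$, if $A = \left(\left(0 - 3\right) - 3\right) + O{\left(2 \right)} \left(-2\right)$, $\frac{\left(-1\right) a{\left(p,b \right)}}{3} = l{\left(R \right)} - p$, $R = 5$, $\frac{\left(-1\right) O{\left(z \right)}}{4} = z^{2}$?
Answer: $312$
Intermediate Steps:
$O{\left(z \right)} = - 4 z^{2}$
$l{\left(N \right)} = -4$ ($l{\left(N \right)} = 2 - 6 = -4$)
$a{\left(p,b \right)} = 12 + 3 p$ ($a{\left(p,b \right)} = - 3 \left(-4 - p\right) = 12 + 3 p$)
$A = 26$ ($A = \left(\left(0 - 3\right) - 3\right) + - 4 \cdot 2^{2} \left(-2\right) = \left(-3 - 3\right) + \left(-4\right) 4 \left(-2\right) = -6 - -32 = -6 + 32 = 26$)
$A \left(-3 + a{\left(1,7 \right)}\right) = 26 \left(-3 + \left(12 + 3 \cdot 1\right)\right) = 26 \left(-3 + \left(12 + 3\right)\right) = 26 \left(-3 + 15\right) = 26 \cdot 12 = 312$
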